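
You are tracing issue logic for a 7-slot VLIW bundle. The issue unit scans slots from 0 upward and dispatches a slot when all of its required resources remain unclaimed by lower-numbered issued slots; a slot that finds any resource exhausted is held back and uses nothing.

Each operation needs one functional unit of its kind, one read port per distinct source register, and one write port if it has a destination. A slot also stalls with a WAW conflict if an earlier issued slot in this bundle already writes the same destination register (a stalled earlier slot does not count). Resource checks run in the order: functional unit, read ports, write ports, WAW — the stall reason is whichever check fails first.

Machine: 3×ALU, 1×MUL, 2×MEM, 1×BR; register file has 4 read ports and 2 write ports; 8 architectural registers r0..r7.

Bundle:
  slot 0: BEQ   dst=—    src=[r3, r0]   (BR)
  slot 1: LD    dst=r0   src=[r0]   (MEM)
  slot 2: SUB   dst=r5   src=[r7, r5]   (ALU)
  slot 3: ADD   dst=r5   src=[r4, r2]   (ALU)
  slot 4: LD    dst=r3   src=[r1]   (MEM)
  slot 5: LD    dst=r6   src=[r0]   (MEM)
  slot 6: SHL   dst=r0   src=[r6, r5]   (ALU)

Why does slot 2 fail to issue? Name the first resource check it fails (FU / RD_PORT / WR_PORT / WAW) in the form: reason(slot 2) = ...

reason(slot 2) = RD_PORT

  0. BR ⇒ go  {3A/1Mu/2Ld/0B | 2r 2w}
  1. MEM→r0 ⇒ go  {3A/1Mu/1Ld/0B | 1r 1w}
  2. ALU→r5 ⇒ no(RD_PORT)  {3A/1Mu/1Ld/0B | 1r 1w}
  3. ALU→r5 ⇒ no(RD_PORT)  {3A/1Mu/1Ld/0B | 1r 1w}
  4. MEM→r3 ⇒ go  {3A/1Mu/0Ld/0B | 0r 0w}
  5. MEM→r6 ⇒ no(FU)  {3A/1Mu/0Ld/0B | 0r 0w}
  6. ALU→r0 ⇒ no(RD_PORT)  {3A/1Mu/0Ld/0B | 0r 0w}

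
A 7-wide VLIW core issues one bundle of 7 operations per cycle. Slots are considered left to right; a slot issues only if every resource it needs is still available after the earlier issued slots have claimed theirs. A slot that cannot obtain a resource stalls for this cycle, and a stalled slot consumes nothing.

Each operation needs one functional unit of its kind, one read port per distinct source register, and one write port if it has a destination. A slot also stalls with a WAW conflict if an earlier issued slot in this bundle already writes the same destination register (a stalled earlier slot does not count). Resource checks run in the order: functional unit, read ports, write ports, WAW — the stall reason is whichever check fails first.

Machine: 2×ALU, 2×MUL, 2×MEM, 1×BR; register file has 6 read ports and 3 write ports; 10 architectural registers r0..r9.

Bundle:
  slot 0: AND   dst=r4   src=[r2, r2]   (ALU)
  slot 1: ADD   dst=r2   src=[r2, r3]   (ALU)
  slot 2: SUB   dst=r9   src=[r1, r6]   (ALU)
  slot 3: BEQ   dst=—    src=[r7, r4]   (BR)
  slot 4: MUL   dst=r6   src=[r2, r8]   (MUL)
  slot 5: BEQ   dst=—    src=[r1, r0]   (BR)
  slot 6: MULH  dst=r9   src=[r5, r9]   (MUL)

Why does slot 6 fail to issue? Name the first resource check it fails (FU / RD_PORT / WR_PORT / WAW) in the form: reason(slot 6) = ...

reason(slot 6) = RD_PORT

(0) want 1×ALU +1rd +1wr — yes → AL1|MU2|ME2|BR1|rd5|wr2
(1) want 1×ALU +2rd +1wr — yes → AL0|MU2|ME2|BR1|rd3|wr1
(2) want 1×ALU +2rd +1wr — FU → AL0|MU2|ME2|BR1|rd3|wr1
(3) want 1×BR +2rd +0wr — yes → AL0|MU2|ME2|BR0|rd1|wr1
(4) want 1×MUL +2rd +1wr — RD_PORT → AL0|MU2|ME2|BR0|rd1|wr1
(5) want 1×BR +2rd +0wr — FU → AL0|MU2|ME2|BR0|rd1|wr1
(6) want 1×MUL +2rd +1wr — RD_PORT → AL0|MU2|ME2|BR0|rd1|wr1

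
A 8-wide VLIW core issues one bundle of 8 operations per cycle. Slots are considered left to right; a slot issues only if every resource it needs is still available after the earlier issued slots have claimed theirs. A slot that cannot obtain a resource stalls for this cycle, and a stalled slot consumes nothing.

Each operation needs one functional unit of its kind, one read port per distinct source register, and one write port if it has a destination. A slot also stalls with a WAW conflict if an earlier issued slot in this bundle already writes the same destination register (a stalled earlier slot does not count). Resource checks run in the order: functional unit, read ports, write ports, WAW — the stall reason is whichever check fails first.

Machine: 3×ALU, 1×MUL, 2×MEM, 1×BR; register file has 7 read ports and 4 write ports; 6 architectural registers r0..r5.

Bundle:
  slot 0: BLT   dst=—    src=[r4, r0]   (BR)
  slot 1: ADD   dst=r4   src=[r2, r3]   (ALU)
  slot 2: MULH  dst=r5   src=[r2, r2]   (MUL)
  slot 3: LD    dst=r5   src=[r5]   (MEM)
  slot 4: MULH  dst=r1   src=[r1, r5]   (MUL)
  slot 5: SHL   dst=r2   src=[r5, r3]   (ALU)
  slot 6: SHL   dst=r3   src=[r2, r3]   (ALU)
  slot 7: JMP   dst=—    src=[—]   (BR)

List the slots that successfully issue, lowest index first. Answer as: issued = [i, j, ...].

[0] BR needs rd=2 wr=0: ok; after: ALU=3 MUL=1 MEM=2 BR=0, R=5, W=4
[1] ALU needs rd=2 wr=1: ok; after: ALU=2 MUL=1 MEM=2 BR=0, R=3, W=3
[2] MUL needs rd=1 wr=1: ok; after: ALU=2 MUL=0 MEM=2 BR=0, R=2, W=2
[3] MEM needs rd=1 wr=1: WAW; after: ALU=2 MUL=0 MEM=2 BR=0, R=2, W=2
[4] MUL needs rd=2 wr=1: FU; after: ALU=2 MUL=0 MEM=2 BR=0, R=2, W=2
[5] ALU needs rd=2 wr=1: ok; after: ALU=1 MUL=0 MEM=2 BR=0, R=0, W=1
[6] ALU needs rd=2 wr=1: RD_PORT; after: ALU=1 MUL=0 MEM=2 BR=0, R=0, W=1
[7] BR needs rd=0 wr=0: FU; after: ALU=1 MUL=0 MEM=2 BR=0, R=0, W=1

issued = [0, 1, 2, 5]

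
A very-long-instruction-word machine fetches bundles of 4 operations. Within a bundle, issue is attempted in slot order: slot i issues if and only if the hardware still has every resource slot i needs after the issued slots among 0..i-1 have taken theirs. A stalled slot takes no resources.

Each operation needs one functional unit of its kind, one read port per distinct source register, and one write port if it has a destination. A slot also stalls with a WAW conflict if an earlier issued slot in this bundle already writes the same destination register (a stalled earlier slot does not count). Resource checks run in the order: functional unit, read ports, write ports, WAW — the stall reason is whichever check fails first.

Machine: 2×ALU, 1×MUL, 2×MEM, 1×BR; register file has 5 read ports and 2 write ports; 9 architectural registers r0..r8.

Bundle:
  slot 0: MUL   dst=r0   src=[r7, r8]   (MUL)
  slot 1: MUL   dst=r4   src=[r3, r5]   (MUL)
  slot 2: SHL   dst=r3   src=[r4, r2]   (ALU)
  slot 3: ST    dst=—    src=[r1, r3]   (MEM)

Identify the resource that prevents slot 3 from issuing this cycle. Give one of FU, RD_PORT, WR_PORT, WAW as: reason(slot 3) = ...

reason(slot 3) = RD_PORT

[0] MUL needs rd=2 wr=1: ok; after: ALU=2 MUL=0 MEM=2 BR=1, R=3, W=1
[1] MUL needs rd=2 wr=1: FU; after: ALU=2 MUL=0 MEM=2 BR=1, R=3, W=1
[2] ALU needs rd=2 wr=1: ok; after: ALU=1 MUL=0 MEM=2 BR=1, R=1, W=0
[3] MEM needs rd=2 wr=0: RD_PORT; after: ALU=1 MUL=0 MEM=2 BR=1, R=1, W=0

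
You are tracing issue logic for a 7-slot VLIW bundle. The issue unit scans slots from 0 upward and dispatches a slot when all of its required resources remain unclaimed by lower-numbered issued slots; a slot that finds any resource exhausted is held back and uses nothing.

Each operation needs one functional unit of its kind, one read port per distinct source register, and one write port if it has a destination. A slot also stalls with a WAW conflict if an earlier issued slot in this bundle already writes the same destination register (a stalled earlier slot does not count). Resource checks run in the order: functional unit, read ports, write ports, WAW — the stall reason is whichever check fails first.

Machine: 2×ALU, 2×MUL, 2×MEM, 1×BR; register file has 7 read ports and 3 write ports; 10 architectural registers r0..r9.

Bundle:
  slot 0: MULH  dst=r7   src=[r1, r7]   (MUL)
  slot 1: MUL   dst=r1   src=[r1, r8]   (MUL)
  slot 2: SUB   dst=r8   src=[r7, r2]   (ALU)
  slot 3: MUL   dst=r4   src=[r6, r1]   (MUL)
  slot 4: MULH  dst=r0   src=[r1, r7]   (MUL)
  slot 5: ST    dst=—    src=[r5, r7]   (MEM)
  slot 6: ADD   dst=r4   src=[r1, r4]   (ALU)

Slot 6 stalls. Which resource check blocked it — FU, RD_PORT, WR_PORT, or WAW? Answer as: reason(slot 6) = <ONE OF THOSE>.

#0 MUL src=r1,r7 dispatched  <A:2 Mu:1 Ld:2 B:1 rd:5 wr:2>
#1 MUL src=r1,r8 dispatched  <A:2 Mu:0 Ld:2 B:1 rd:3 wr:1>
#2 ALU src=r7,r2 dispatched  <A:1 Mu:0 Ld:2 B:1 rd:1 wr:0>
#3 MUL src=r6,r1 held:FU  <A:1 Mu:0 Ld:2 B:1 rd:1 wr:0>
#4 MUL src=r1,r7 held:FU  <A:1 Mu:0 Ld:2 B:1 rd:1 wr:0>
#5 MEM src=r5,r7 held:RD_PORT  <A:1 Mu:0 Ld:2 B:1 rd:1 wr:0>
#6 ALU src=r1,r4 held:RD_PORT  <A:1 Mu:0 Ld:2 B:1 rd:1 wr:0>

reason(slot 6) = RD_PORT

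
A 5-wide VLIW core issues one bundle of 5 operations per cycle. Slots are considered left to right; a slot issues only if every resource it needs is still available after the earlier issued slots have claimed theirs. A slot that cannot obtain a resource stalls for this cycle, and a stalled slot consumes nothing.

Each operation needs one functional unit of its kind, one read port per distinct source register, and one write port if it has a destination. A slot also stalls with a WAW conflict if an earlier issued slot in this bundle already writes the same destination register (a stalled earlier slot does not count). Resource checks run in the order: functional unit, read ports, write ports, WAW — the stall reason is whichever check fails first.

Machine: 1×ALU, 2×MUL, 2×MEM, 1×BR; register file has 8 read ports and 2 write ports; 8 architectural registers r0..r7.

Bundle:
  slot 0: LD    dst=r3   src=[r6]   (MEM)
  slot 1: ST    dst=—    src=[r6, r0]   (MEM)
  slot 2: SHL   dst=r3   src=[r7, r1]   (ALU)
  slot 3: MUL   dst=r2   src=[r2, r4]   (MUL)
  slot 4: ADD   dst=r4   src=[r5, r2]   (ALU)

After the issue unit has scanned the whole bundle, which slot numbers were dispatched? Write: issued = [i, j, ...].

issued = [0, 1, 3]

[0] MEM needs rd=1 wr=1: ok; after: ALU=1 MUL=2 MEM=1 BR=1, R=7, W=1
[1] MEM needs rd=2 wr=0: ok; after: ALU=1 MUL=2 MEM=0 BR=1, R=5, W=1
[2] ALU needs rd=2 wr=1: WAW; after: ALU=1 MUL=2 MEM=0 BR=1, R=5, W=1
[3] MUL needs rd=2 wr=1: ok; after: ALU=1 MUL=1 MEM=0 BR=1, R=3, W=0
[4] ALU needs rd=2 wr=1: WR_PORT; after: ALU=1 MUL=1 MEM=0 BR=1, R=3, W=0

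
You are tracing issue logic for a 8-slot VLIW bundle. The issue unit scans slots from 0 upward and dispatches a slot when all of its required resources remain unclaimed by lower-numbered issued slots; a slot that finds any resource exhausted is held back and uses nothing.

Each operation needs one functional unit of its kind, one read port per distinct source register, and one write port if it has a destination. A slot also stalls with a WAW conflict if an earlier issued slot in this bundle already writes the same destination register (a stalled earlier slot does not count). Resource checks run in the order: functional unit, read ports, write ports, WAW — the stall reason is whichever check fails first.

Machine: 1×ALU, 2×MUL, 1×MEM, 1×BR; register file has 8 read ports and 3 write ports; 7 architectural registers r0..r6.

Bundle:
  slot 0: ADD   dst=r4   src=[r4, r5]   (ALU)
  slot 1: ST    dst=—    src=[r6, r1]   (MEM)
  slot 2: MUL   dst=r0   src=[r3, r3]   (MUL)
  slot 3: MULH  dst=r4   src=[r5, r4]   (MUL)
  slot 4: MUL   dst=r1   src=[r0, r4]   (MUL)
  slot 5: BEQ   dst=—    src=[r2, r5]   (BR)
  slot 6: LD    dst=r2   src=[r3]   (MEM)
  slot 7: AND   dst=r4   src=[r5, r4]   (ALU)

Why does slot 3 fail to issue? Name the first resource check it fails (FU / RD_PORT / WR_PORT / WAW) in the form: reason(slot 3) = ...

reason(slot 3) = WAW

#0 ALU src=r4,r5 dispatched  <A:0 Mu:2 Ld:1 B:1 rd:6 wr:2>
#1 MEM src=r6,r1 dispatched  <A:0 Mu:2 Ld:0 B:1 rd:4 wr:2>
#2 MUL src=r3,r3 dispatched  <A:0 Mu:1 Ld:0 B:1 rd:3 wr:1>
#3 MUL src=r5,r4 held:WAW  <A:0 Mu:1 Ld:0 B:1 rd:3 wr:1>
#4 MUL src=r0,r4 dispatched  <A:0 Mu:0 Ld:0 B:1 rd:1 wr:0>
#5 BR src=r2,r5 held:RD_PORT  <A:0 Mu:0 Ld:0 B:1 rd:1 wr:0>
#6 MEM src=r3 held:FU  <A:0 Mu:0 Ld:0 B:1 rd:1 wr:0>
#7 ALU src=r5,r4 held:FU  <A:0 Mu:0 Ld:0 B:1 rd:1 wr:0>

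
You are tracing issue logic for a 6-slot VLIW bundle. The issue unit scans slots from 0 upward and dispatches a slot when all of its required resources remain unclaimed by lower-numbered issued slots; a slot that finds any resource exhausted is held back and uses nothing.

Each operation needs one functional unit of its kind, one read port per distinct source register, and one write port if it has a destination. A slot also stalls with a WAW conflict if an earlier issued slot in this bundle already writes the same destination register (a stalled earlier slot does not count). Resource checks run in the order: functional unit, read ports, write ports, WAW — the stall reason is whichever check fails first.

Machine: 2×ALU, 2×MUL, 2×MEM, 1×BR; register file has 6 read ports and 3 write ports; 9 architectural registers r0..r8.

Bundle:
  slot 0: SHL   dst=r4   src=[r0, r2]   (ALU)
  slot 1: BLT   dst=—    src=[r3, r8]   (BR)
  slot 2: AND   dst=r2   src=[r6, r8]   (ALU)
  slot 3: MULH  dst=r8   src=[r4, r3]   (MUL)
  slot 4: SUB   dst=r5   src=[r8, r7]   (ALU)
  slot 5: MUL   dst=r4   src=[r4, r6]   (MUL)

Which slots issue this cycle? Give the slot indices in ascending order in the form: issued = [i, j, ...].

issued = [0, 1, 2]

  0. ALU→r4 ⇒ go  {1A/2Mu/2Ld/1B | 4r 2w}
  1. BR ⇒ go  {1A/2Mu/2Ld/0B | 2r 2w}
  2. ALU→r2 ⇒ go  {0A/2Mu/2Ld/0B | 0r 1w}
  3. MUL→r8 ⇒ no(RD_PORT)  {0A/2Mu/2Ld/0B | 0r 1w}
  4. ALU→r5 ⇒ no(FU)  {0A/2Mu/2Ld/0B | 0r 1w}
  5. MUL→r4 ⇒ no(RD_PORT)  {0A/2Mu/2Ld/0B | 0r 1w}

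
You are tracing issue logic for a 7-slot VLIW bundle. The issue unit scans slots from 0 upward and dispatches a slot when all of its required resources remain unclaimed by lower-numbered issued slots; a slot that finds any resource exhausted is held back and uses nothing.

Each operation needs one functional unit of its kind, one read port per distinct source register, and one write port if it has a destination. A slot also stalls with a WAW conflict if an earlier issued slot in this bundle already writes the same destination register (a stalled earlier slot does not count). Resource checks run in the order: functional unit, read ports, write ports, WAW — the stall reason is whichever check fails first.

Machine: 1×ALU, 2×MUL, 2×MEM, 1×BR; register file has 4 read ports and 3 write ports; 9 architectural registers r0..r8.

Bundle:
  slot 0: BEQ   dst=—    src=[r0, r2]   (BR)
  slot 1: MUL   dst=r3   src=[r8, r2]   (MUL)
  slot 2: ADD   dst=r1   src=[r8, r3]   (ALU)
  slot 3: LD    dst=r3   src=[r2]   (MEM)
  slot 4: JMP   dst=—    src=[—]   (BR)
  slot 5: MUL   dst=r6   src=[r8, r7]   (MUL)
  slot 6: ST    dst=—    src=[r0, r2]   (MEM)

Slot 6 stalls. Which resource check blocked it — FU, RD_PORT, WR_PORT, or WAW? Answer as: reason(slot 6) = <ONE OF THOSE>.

reason(slot 6) = RD_PORT

#0 BR src=r0,r2 dispatched  <A:1 Mu:2 Ld:2 B:0 rd:2 wr:3>
#1 MUL src=r8,r2 dispatched  <A:1 Mu:1 Ld:2 B:0 rd:0 wr:2>
#2 ALU src=r8,r3 held:RD_PORT  <A:1 Mu:1 Ld:2 B:0 rd:0 wr:2>
#3 MEM src=r2 held:RD_PORT  <A:1 Mu:1 Ld:2 B:0 rd:0 wr:2>
#4 BR src=- held:FU  <A:1 Mu:1 Ld:2 B:0 rd:0 wr:2>
#5 MUL src=r8,r7 held:RD_PORT  <A:1 Mu:1 Ld:2 B:0 rd:0 wr:2>
#6 MEM src=r0,r2 held:RD_PORT  <A:1 Mu:1 Ld:2 B:0 rd:0 wr:2>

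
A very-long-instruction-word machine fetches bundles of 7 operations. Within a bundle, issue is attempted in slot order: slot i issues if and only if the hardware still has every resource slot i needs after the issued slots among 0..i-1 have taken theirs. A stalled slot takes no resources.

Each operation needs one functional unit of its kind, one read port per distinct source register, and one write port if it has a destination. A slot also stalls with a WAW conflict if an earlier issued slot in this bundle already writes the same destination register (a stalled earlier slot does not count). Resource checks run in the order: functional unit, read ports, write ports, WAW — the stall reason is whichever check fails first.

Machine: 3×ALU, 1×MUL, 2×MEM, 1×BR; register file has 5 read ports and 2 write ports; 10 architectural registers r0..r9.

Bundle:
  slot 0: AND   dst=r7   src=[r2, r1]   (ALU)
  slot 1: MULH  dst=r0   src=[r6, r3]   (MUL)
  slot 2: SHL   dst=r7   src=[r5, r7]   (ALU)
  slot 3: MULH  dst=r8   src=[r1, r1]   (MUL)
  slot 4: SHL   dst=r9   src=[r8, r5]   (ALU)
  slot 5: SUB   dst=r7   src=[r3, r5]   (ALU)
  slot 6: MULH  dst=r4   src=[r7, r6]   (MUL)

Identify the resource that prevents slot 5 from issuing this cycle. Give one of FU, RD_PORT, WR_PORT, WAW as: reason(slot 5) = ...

#0 ALU src=r2,r1 dispatched  <A:2 Mu:1 Ld:2 B:1 rd:3 wr:1>
#1 MUL src=r6,r3 dispatched  <A:2 Mu:0 Ld:2 B:1 rd:1 wr:0>
#2 ALU src=r5,r7 held:RD_PORT  <A:2 Mu:0 Ld:2 B:1 rd:1 wr:0>
#3 MUL src=r1,r1 held:FU  <A:2 Mu:0 Ld:2 B:1 rd:1 wr:0>
#4 ALU src=r8,r5 held:RD_PORT  <A:2 Mu:0 Ld:2 B:1 rd:1 wr:0>
#5 ALU src=r3,r5 held:RD_PORT  <A:2 Mu:0 Ld:2 B:1 rd:1 wr:0>
#6 MUL src=r7,r6 held:FU  <A:2 Mu:0 Ld:2 B:1 rd:1 wr:0>

reason(slot 5) = RD_PORT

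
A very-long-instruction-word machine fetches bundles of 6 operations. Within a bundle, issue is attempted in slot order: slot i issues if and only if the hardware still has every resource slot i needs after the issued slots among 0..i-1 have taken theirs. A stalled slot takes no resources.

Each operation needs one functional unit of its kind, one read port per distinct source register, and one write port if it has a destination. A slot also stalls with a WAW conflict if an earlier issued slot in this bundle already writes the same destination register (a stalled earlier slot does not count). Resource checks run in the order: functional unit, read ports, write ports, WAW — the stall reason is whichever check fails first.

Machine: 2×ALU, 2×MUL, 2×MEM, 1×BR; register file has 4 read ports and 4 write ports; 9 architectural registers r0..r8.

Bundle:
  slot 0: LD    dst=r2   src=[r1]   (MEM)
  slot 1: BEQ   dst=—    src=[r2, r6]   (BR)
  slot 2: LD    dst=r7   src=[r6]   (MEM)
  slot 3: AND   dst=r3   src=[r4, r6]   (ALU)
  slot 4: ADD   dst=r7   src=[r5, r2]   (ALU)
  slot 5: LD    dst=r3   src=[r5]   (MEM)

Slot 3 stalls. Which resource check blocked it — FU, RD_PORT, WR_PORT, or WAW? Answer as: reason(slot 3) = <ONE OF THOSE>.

(0) want 1×MEM +1rd +1wr — yes → AL2|MU2|ME1|BR1|rd3|wr3
(1) want 1×BR +2rd +0wr — yes → AL2|MU2|ME1|BR0|rd1|wr3
(2) want 1×MEM +1rd +1wr — yes → AL2|MU2|ME0|BR0|rd0|wr2
(3) want 1×ALU +2rd +1wr — RD_PORT → AL2|MU2|ME0|BR0|rd0|wr2
(4) want 1×ALU +2rd +1wr — RD_PORT → AL2|MU2|ME0|BR0|rd0|wr2
(5) want 1×MEM +1rd +1wr — FU → AL2|MU2|ME0|BR0|rd0|wr2

reason(slot 3) = RD_PORT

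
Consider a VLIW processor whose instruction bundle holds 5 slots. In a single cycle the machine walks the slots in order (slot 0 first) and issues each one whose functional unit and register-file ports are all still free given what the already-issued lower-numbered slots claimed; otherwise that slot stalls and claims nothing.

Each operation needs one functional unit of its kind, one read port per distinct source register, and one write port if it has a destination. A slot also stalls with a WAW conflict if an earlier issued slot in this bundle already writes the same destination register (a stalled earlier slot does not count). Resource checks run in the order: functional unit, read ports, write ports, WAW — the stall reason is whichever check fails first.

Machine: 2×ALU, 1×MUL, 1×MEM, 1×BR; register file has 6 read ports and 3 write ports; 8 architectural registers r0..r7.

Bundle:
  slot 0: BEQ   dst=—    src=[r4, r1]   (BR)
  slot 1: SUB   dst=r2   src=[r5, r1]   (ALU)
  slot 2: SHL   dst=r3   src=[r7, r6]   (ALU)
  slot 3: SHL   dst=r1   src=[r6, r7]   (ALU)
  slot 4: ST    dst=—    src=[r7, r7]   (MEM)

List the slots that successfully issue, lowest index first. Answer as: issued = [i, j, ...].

[0] BR needs rd=2 wr=0: ok; after: ALU=2 MUL=1 MEM=1 BR=0, R=4, W=3
[1] ALU needs rd=2 wr=1: ok; after: ALU=1 MUL=1 MEM=1 BR=0, R=2, W=2
[2] ALU needs rd=2 wr=1: ok; after: ALU=0 MUL=1 MEM=1 BR=0, R=0, W=1
[3] ALU needs rd=2 wr=1: FU; after: ALU=0 MUL=1 MEM=1 BR=0, R=0, W=1
[4] MEM needs rd=1 wr=0: RD_PORT; after: ALU=0 MUL=1 MEM=1 BR=0, R=0, W=1

issued = [0, 1, 2]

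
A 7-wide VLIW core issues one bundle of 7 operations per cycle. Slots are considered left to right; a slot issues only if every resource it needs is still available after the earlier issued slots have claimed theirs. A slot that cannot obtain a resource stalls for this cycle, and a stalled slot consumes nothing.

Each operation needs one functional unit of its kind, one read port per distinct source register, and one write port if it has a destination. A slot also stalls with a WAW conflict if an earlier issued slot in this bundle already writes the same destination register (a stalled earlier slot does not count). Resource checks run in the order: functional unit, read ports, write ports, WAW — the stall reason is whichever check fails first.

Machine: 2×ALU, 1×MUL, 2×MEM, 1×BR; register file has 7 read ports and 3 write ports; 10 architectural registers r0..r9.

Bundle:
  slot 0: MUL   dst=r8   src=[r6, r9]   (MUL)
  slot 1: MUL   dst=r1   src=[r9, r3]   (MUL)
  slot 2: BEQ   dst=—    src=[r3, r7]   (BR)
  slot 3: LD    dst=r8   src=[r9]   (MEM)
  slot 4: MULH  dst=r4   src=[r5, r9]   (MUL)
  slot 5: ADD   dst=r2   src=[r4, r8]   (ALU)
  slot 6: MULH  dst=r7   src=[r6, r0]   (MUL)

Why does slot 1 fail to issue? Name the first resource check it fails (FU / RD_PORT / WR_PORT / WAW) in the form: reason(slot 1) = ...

[0] MUL needs rd=2 wr=1: ok; after: ALU=2 MUL=0 MEM=2 BR=1, R=5, W=2
[1] MUL needs rd=2 wr=1: FU; after: ALU=2 MUL=0 MEM=2 BR=1, R=5, W=2
[2] BR needs rd=2 wr=0: ok; after: ALU=2 MUL=0 MEM=2 BR=0, R=3, W=2
[3] MEM needs rd=1 wr=1: WAW; after: ALU=2 MUL=0 MEM=2 BR=0, R=3, W=2
[4] MUL needs rd=2 wr=1: FU; after: ALU=2 MUL=0 MEM=2 BR=0, R=3, W=2
[5] ALU needs rd=2 wr=1: ok; after: ALU=1 MUL=0 MEM=2 BR=0, R=1, W=1
[6] MUL needs rd=2 wr=1: FU; after: ALU=1 MUL=0 MEM=2 BR=0, R=1, W=1

reason(slot 1) = FU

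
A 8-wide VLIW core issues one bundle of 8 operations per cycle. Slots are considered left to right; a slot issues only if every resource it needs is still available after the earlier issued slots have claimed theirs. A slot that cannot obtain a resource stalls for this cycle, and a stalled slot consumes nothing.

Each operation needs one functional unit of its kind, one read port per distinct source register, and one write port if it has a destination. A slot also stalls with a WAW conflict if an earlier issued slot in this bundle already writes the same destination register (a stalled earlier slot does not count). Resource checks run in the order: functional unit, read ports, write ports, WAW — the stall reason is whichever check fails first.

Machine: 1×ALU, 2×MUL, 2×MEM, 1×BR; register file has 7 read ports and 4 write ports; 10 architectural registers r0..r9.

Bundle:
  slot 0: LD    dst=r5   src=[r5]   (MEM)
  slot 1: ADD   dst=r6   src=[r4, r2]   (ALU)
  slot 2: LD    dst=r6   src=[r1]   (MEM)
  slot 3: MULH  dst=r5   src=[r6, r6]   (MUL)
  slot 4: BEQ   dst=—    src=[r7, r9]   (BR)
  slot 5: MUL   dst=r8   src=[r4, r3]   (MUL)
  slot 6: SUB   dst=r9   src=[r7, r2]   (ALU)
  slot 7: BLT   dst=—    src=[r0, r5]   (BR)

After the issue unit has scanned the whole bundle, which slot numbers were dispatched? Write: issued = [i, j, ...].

[0] MEM needs rd=1 wr=1: ok; after: ALU=1 MUL=2 MEM=1 BR=1, R=6, W=3
[1] ALU needs rd=2 wr=1: ok; after: ALU=0 MUL=2 MEM=1 BR=1, R=4, W=2
[2] MEM needs rd=1 wr=1: WAW; after: ALU=0 MUL=2 MEM=1 BR=1, R=4, W=2
[3] MUL needs rd=1 wr=1: WAW; after: ALU=0 MUL=2 MEM=1 BR=1, R=4, W=2
[4] BR needs rd=2 wr=0: ok; after: ALU=0 MUL=2 MEM=1 BR=0, R=2, W=2
[5] MUL needs rd=2 wr=1: ok; after: ALU=0 MUL=1 MEM=1 BR=0, R=0, W=1
[6] ALU needs rd=2 wr=1: FU; after: ALU=0 MUL=1 MEM=1 BR=0, R=0, W=1
[7] BR needs rd=2 wr=0: FU; after: ALU=0 MUL=1 MEM=1 BR=0, R=0, W=1

issued = [0, 1, 4, 5]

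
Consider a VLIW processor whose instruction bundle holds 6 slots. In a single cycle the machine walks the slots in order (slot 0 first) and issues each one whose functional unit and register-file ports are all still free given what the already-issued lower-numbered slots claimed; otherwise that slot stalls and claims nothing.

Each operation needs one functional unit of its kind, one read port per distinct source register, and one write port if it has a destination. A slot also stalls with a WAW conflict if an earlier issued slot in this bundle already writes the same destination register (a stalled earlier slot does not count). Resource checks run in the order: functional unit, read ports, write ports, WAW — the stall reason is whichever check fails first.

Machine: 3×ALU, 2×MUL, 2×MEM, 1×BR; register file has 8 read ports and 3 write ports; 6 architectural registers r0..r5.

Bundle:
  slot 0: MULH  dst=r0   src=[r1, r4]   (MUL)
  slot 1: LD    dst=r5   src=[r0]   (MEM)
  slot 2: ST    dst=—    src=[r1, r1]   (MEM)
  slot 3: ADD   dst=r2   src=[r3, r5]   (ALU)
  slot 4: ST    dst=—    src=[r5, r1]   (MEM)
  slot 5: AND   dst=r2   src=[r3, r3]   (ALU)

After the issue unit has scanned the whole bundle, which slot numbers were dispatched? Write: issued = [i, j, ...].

  0. MUL→r0 ⇒ go  {3A/1Mu/2Ld/1B | 6r 2w}
  1. MEM→r5 ⇒ go  {3A/1Mu/1Ld/1B | 5r 1w}
  2. MEM ⇒ go  {3A/1Mu/0Ld/1B | 4r 1w}
  3. ALU→r2 ⇒ go  {2A/1Mu/0Ld/1B | 2r 0w}
  4. MEM ⇒ no(FU)  {2A/1Mu/0Ld/1B | 2r 0w}
  5. ALU→r2 ⇒ no(WR_PORT)  {2A/1Mu/0Ld/1B | 2r 0w}

issued = [0, 1, 2, 3]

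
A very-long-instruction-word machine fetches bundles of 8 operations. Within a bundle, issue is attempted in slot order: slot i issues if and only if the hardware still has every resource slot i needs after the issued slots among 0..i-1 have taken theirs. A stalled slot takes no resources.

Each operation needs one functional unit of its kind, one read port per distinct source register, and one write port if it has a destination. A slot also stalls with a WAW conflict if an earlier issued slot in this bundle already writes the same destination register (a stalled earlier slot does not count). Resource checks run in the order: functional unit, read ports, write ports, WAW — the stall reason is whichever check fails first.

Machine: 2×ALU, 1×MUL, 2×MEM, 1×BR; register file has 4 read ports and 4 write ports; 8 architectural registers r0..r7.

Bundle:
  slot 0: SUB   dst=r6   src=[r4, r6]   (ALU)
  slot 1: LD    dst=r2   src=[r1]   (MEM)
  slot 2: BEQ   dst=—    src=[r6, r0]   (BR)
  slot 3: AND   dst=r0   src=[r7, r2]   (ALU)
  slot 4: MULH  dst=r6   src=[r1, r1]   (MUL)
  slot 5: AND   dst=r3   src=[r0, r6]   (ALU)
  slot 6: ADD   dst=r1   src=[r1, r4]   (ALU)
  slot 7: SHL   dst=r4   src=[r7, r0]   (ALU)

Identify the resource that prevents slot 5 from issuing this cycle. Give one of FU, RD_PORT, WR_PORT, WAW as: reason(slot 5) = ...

reason(slot 5) = RD_PORT

(0) want 1×ALU +2rd +1wr — yes → AL1|MU1|ME2|BR1|rd2|wr3
(1) want 1×MEM +1rd +1wr — yes → AL1|MU1|ME1|BR1|rd1|wr2
(2) want 1×BR +2rd +0wr — RD_PORT → AL1|MU1|ME1|BR1|rd1|wr2
(3) want 1×ALU +2rd +1wr — RD_PORT → AL1|MU1|ME1|BR1|rd1|wr2
(4) want 1×MUL +1rd +1wr — WAW → AL1|MU1|ME1|BR1|rd1|wr2
(5) want 1×ALU +2rd +1wr — RD_PORT → AL1|MU1|ME1|BR1|rd1|wr2
(6) want 1×ALU +2rd +1wr — RD_PORT → AL1|MU1|ME1|BR1|rd1|wr2
(7) want 1×ALU +2rd +1wr — RD_PORT → AL1|MU1|ME1|BR1|rd1|wr2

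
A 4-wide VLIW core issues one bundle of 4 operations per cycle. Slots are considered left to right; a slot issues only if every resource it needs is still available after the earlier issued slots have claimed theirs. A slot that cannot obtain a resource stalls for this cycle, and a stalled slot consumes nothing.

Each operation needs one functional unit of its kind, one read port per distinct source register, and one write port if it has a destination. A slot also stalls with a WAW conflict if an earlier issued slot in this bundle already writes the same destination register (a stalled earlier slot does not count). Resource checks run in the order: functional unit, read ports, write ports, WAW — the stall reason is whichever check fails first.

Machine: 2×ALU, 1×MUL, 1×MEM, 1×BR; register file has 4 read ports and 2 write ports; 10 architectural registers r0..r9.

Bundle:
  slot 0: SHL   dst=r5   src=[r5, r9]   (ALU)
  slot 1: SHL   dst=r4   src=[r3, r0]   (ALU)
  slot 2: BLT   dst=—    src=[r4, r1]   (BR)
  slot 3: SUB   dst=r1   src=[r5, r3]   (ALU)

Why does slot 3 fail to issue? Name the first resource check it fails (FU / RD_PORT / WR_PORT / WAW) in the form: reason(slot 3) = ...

reason(slot 3) = FU

(0) want 1×ALU +2rd +1wr — yes → AL1|MU1|ME1|BR1|rd2|wr1
(1) want 1×ALU +2rd +1wr — yes → AL0|MU1|ME1|BR1|rd0|wr0
(2) want 1×BR +2rd +0wr — RD_PORT → AL0|MU1|ME1|BR1|rd0|wr0
(3) want 1×ALU +2rd +1wr — FU → AL0|MU1|ME1|BR1|rd0|wr0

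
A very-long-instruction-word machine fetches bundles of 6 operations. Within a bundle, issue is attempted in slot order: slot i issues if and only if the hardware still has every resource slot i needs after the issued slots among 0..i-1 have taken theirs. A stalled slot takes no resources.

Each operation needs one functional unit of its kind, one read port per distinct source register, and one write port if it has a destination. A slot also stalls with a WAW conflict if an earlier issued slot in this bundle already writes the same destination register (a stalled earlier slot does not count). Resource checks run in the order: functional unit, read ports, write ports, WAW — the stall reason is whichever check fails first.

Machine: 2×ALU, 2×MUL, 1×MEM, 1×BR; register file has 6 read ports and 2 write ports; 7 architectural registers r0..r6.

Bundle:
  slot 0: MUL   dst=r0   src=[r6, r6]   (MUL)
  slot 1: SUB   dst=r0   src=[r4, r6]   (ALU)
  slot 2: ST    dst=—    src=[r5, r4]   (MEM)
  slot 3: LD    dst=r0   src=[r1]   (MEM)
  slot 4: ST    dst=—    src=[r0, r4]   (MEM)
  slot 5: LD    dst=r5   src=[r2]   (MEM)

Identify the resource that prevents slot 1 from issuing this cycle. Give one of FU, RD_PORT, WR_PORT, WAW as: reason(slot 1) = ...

#0 MUL src=r6,r6 dispatched  <A:2 Mu:1 Ld:1 B:1 rd:5 wr:1>
#1 ALU src=r4,r6 held:WAW  <A:2 Mu:1 Ld:1 B:1 rd:5 wr:1>
#2 MEM src=r5,r4 dispatched  <A:2 Mu:1 Ld:0 B:1 rd:3 wr:1>
#3 MEM src=r1 held:FU  <A:2 Mu:1 Ld:0 B:1 rd:3 wr:1>
#4 MEM src=r0,r4 held:FU  <A:2 Mu:1 Ld:0 B:1 rd:3 wr:1>
#5 MEM src=r2 held:FU  <A:2 Mu:1 Ld:0 B:1 rd:3 wr:1>

reason(slot 1) = WAW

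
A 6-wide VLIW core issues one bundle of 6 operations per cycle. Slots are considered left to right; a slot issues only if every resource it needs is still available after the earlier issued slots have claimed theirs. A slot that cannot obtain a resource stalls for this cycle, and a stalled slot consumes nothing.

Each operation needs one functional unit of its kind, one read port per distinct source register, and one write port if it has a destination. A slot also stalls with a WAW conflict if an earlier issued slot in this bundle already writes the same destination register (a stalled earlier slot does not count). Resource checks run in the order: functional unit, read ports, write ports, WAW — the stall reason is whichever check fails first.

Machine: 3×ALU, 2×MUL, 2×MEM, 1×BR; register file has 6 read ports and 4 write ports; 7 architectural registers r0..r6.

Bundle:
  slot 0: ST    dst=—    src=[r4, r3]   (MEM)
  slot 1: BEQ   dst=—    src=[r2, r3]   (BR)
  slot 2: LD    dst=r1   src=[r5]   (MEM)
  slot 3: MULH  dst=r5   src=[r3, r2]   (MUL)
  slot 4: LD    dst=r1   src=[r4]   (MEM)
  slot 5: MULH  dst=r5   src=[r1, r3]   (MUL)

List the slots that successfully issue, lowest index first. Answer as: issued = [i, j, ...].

issued = [0, 1, 2]

slot 0 (MEM): ISSUE — free A3,Mu2,Ld1,B1 rp4 wp4
slot 1 (BR): ISSUE — free A3,Mu2,Ld1,B0 rp2 wp4
slot 2 (MEM): ISSUE — free A3,Mu2,Ld0,B0 rp1 wp3
slot 3 (MUL): stall RD_PORT — free A3,Mu2,Ld0,B0 rp1 wp3
slot 4 (MEM): stall FU — free A3,Mu2,Ld0,B0 rp1 wp3
slot 5 (MUL): stall RD_PORT — free A3,Mu2,Ld0,B0 rp1 wp3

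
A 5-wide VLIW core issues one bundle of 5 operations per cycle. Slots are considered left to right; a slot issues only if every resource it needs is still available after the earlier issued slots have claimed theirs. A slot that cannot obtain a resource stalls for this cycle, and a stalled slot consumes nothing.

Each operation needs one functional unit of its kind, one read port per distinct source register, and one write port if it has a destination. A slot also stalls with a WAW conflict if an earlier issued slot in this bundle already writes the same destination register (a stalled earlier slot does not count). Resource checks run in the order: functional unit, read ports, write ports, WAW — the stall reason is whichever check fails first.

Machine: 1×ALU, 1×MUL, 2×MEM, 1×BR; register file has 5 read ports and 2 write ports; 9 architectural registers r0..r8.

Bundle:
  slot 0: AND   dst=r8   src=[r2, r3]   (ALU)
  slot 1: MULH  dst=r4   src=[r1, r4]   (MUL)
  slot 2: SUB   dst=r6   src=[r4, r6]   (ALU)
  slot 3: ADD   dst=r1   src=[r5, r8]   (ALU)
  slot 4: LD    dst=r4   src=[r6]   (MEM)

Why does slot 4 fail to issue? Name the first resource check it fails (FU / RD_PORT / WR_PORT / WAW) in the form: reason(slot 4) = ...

reason(slot 4) = WR_PORT

  0. ALU→r8 ⇒ go  {0A/1Mu/2Ld/1B | 3r 1w}
  1. MUL→r4 ⇒ go  {0A/0Mu/2Ld/1B | 1r 0w}
  2. ALU→r6 ⇒ no(FU)  {0A/0Mu/2Ld/1B | 1r 0w}
  3. ALU→r1 ⇒ no(FU)  {0A/0Mu/2Ld/1B | 1r 0w}
  4. MEM→r4 ⇒ no(WR_PORT)  {0A/0Mu/2Ld/1B | 1r 0w}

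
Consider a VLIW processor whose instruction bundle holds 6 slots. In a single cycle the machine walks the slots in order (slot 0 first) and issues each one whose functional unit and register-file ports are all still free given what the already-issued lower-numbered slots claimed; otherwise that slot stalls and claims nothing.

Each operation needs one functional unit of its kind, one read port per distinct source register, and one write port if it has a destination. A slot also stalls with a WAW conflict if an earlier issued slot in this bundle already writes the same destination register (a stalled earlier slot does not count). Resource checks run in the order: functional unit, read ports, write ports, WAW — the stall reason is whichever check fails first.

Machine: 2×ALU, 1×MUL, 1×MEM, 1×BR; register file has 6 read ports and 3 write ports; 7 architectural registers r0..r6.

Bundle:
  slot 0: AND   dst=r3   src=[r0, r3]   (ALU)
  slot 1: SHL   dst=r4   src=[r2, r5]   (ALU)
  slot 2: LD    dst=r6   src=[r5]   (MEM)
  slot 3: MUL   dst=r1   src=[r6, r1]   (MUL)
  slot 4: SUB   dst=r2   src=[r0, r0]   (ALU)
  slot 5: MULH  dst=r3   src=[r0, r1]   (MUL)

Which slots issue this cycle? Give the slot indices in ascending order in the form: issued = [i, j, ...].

issued = [0, 1, 2]

slot 0 (ALU): ISSUE — free A1,Mu1,Ld1,B1 rp4 wp2
slot 1 (ALU): ISSUE — free A0,Mu1,Ld1,B1 rp2 wp1
slot 2 (MEM): ISSUE — free A0,Mu1,Ld0,B1 rp1 wp0
slot 3 (MUL): stall RD_PORT — free A0,Mu1,Ld0,B1 rp1 wp0
slot 4 (ALU): stall FU — free A0,Mu1,Ld0,B1 rp1 wp0
slot 5 (MUL): stall RD_PORT — free A0,Mu1,Ld0,B1 rp1 wp0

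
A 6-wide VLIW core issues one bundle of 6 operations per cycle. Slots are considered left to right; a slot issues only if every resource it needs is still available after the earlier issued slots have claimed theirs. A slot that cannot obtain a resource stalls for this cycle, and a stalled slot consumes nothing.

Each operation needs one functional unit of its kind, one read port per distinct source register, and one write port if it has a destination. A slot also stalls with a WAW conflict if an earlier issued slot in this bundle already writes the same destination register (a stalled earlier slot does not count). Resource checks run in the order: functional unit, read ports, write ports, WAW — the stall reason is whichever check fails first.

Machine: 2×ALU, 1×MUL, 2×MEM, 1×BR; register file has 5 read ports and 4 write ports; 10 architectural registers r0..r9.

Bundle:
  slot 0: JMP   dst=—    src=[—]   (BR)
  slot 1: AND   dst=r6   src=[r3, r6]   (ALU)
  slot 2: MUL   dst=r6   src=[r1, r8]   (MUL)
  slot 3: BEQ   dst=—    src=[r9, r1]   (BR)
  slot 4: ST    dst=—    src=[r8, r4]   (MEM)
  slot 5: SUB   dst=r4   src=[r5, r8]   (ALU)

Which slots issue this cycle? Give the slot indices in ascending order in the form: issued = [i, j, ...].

(0) want 1×BR +0rd +0wr — yes → AL2|MU1|ME2|BR0|rd5|wr4
(1) want 1×ALU +2rd +1wr — yes → AL1|MU1|ME2|BR0|rd3|wr3
(2) want 1×MUL +2rd +1wr — WAW → AL1|MU1|ME2|BR0|rd3|wr3
(3) want 1×BR +2rd +0wr — FU → AL1|MU1|ME2|BR0|rd3|wr3
(4) want 1×MEM +2rd +0wr — yes → AL1|MU1|ME1|BR0|rd1|wr3
(5) want 1×ALU +2rd +1wr — RD_PORT → AL1|MU1|ME1|BR0|rd1|wr3

issued = [0, 1, 4]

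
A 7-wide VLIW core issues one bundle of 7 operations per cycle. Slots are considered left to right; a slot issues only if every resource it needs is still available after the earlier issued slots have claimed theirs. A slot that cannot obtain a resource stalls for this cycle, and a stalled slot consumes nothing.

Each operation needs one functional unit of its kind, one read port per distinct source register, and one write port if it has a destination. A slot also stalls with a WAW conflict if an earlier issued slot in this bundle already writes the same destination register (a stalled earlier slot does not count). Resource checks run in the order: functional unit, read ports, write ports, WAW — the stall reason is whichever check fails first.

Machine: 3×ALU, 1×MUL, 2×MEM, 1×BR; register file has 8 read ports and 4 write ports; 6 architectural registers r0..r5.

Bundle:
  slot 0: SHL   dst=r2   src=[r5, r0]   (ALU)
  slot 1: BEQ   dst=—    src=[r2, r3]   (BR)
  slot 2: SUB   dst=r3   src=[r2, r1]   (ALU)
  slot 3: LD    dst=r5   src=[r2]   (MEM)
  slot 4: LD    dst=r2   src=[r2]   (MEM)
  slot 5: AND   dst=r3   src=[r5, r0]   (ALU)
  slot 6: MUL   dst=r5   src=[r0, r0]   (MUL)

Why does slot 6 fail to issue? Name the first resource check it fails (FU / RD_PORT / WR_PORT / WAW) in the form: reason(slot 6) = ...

slot 0 (ALU): ISSUE — free A2,Mu1,Ld2,B1 rp6 wp3
slot 1 (BR): ISSUE — free A2,Mu1,Ld2,B0 rp4 wp3
slot 2 (ALU): ISSUE — free A1,Mu1,Ld2,B0 rp2 wp2
slot 3 (MEM): ISSUE — free A1,Mu1,Ld1,B0 rp1 wp1
slot 4 (MEM): stall WAW — free A1,Mu1,Ld1,B0 rp1 wp1
slot 5 (ALU): stall RD_PORT — free A1,Mu1,Ld1,B0 rp1 wp1
slot 6 (MUL): stall WAW — free A1,Mu1,Ld1,B0 rp1 wp1

reason(slot 6) = WAW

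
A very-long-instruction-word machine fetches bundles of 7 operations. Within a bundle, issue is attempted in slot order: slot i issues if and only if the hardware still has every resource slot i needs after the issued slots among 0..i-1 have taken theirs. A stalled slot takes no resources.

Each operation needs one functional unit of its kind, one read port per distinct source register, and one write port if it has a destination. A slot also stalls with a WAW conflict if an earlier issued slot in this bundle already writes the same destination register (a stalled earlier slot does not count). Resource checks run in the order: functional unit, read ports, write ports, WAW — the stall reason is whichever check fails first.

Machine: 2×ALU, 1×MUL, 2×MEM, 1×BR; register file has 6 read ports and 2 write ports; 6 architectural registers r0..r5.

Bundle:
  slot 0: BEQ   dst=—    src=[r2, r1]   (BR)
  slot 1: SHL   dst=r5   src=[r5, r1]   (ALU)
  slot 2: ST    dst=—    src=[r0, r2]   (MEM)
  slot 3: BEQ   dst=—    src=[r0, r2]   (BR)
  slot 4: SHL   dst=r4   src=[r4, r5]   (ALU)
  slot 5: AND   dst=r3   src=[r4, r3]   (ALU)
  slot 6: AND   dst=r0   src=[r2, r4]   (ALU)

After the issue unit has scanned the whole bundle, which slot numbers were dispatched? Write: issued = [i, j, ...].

issued = [0, 1, 2]

(0) want 1×BR +2rd +0wr — yes → AL2|MU1|ME2|BR0|rd4|wr2
(1) want 1×ALU +2rd +1wr — yes → AL1|MU1|ME2|BR0|rd2|wr1
(2) want 1×MEM +2rd +0wr — yes → AL1|MU1|ME1|BR0|rd0|wr1
(3) want 1×BR +2rd +0wr — FU → AL1|MU1|ME1|BR0|rd0|wr1
(4) want 1×ALU +2rd +1wr — RD_PORT → AL1|MU1|ME1|BR0|rd0|wr1
(5) want 1×ALU +2rd +1wr — RD_PORT → AL1|MU1|ME1|BR0|rd0|wr1
(6) want 1×ALU +2rd +1wr — RD_PORT → AL1|MU1|ME1|BR0|rd0|wr1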